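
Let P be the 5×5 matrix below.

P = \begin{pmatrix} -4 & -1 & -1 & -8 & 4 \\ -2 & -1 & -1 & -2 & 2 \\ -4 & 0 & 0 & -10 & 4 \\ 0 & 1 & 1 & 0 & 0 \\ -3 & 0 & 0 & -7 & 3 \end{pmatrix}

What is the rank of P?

Row reduce to echelon form.
R2 ← R2 − (1/2)·R1: [0, -1/2, -1/2, 2, 0]
R3 ← R3 − R1: [0, 1, 1, -2, 0]
R5 ← R5 − (3/4)·R1: [0, 3/4, 3/4, -1, 0]
R3 ← R3 + (2)·R2: [0, 0, 0, 2, 0]
R4 ← R4 + (2)·R2: [0, 0, 0, 4, 0]
R5 ← R5 + (3/2)·R2: [0, 0, 0, 2, 0]
R4 ← R4 − (2)·R3: [0, 0, 0, 0, 0]
R5 ← R5 − R3: [0, 0, 0, 0, 0]
Echelon form has 3 nonzero rows, so rank(P) = 3.

3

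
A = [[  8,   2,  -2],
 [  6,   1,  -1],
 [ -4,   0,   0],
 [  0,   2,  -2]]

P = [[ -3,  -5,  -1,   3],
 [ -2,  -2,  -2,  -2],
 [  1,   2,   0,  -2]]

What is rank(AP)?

First compute AP:
[[-30, -48, -12,  24],
 [-21, -34,  -8,  18],
 [ 12,  20,   4, -12],
 [ -6,  -8,  -4,   0]]
Now row reduce the product.
R2 ← R2 − (7/10)·R1: [0, -2/5, 2/5, 6/5]
R3 ← R3 + (2/5)·R1: [0, 4/5, -4/5, -12/5]
R4 ← R4 − (1/5)·R1: [0, 8/5, -8/5, -24/5]
R3 ← R3 + (2)·R2: [0, 0, 0, 0]
R4 ← R4 + (4)·R2: [0, 0, 0, 0]
2 nonzero rows, so rank(AP) = 2.

2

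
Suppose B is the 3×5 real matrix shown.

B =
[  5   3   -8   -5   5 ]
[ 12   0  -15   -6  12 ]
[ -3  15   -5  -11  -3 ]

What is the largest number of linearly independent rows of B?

2

Row reduce to echelon form.
R2 ← R2 − (12/5)·R1: [0, -36/5, 21/5, 6, 0]
R3 ← R3 + (3/5)·R1: [0, 84/5, -49/5, -14, 0]
R3 ← R3 + (7/3)·R2: [0, 0, 0, 0, 0]
Echelon form has 2 nonzero rows, so rank(B) = 2.
The rank gives the maximum number of linearly independent rows: 2.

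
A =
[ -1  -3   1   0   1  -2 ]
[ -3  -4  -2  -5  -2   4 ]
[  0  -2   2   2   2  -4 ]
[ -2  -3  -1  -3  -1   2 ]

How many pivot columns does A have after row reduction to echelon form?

2

Row reduce to echelon form.
R2 ← R2 − (3)·R1: [0, 5, -5, -5, -5, 10]
R4 ← R4 − (2)·R1: [0, 3, -3, -3, -3, 6]
R3 ← R3 + (2/5)·R2: [0, 0, 0, 0, 0, 0]
R4 ← R4 − (3/5)·R2: [0, 0, 0, 0, 0, 0]
Echelon form has 2 nonzero rows, so rank(A) = 2.
Each nonzero row contributes one pivot column: 2 pivot columns.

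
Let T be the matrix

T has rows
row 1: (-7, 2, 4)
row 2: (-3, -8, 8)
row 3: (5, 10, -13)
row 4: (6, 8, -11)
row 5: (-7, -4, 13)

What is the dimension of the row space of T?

3

Row reduce to echelon form.
R2 ← R2 − (3/7)·R1: [0, -62/7, 44/7]
R3 ← R3 + (5/7)·R1: [0, 80/7, -71/7]
R4 ← R4 + (6/7)·R1: [0, 68/7, -53/7]
R5 ← R5 − R1: [0, -6, 9]
R3 ← R3 + (40/31)·R2: [0, 0, -63/31]
R4 ← R4 + (34/31)·R2: [0, 0, -21/31]
R5 ← R5 − (21/31)·R2: [0, 0, 147/31]
R4 ← R4 − (1/3)·R3: [0, 0, 0]
R5 ← R5 + (7/3)·R3: [0, 0, 0]
Echelon form has 3 nonzero rows, so rank(T) = 3.
The row space has dimension equal to the rank: 3.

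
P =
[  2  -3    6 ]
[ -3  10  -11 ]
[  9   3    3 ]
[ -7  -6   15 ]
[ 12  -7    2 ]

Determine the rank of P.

3

Row reduce to echelon form.
R2 ← R2 + (3/2)·R1: [0, 11/2, -2]
R3 ← R3 − (9/2)·R1: [0, 33/2, -24]
R4 ← R4 + (7/2)·R1: [0, -33/2, 36]
R5 ← R5 − (6)·R1: [0, 11, -34]
R3 ← R3 − (3)·R2: [0, 0, -18]
R4 ← R4 + (3)·R2: [0, 0, 30]
R5 ← R5 − (2)·R2: [0, 0, -30]
R4 ← R4 + (5/3)·R3: [0, 0, 0]
R5 ← R5 − (5/3)·R3: [0, 0, 0]
Echelon form has 3 nonzero rows, so rank(P) = 3.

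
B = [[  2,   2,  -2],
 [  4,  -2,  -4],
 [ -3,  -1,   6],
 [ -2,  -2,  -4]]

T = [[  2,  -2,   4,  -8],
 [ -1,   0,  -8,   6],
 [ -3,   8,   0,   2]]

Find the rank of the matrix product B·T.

First compute BT:
[[  8, -20,  -8,  -8],
 [ 22, -40,  32, -52],
 [-23,  54,  -4,  30],
 [ 10, -28,   8,  -4]]
Now row reduce the product.
R2 ← R2 − (11/4)·R1: [0, 15, 54, -30]
R3 ← R3 + (23/8)·R1: [0, -7/2, -27, 7]
R4 ← R4 − (5/4)·R1: [0, -3, 18, 6]
R3 ← R3 + (7/30)·R2: [0, 0, -72/5, 0]
R4 ← R4 + (1/5)·R2: [0, 0, 144/5, 0]
R4 ← R4 + (2)·R3: [0, 0, 0, 0]
3 nonzero rows, so rank(BT) = 3.

3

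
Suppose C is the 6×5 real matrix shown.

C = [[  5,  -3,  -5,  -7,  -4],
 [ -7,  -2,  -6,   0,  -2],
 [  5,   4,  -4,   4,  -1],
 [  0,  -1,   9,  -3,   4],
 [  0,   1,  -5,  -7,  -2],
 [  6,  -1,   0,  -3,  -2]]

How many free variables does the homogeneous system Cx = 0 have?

0

Row reduce to echelon form.
R2 ← R2 + (7/5)·R1: [0, -31/5, -13, -49/5, -38/5]
R3 ← R3 − R1: [0, 7, 1, 11, 3]
R6 ← R6 − (6/5)·R1: [0, 13/5, 6, 27/5, 14/5]
R3 ← R3 + (35/31)·R2: [0, 0, -424/31, -2/31, -173/31]
R4 ← R4 − (5/31)·R2: [0, 0, 344/31, -44/31, 162/31]
R5 ← R5 + (5/31)·R2: [0, 0, -220/31, -266/31, -100/31]
R6 ← R6 + (13/31)·R2: [0, 0, 17/31, 40/31, -12/31]
R4 ← R4 + (43/53)·R3: [0, 0, 0, -78/53, 37/53]
R5 ← R5 − (55/106)·R3: [0, 0, 0, -453/53, -35/106]
R6 ← R6 + (17/424)·R3: [0, 0, 0, 273/212, -259/424]
R5 ← R5 − (151/26)·R4: [0, 0, 0, 0, -57/13]
R6 ← R6 + (7/8)·R4: [0, 0, 0, 0, 0]
5 nonzero rows, so rank(C) = 5.
C has 5 columns; by rank–nullity, nullity = 5 − 5 = 0.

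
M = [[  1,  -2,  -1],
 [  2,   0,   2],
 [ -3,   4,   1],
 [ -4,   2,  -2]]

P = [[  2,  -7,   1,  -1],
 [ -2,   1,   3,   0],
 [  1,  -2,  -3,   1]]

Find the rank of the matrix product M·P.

First compute MP:
[[  5,  -7,  -2,  -2],
 [  6, -18,  -4,   0],
 [-13,  23,   6,   4],
 [-14,  34,   8,   2]]
Now row reduce the product.
R2 ← R2 − (6/5)·R1: [0, -48/5, -8/5, 12/5]
R3 ← R3 + (13/5)·R1: [0, 24/5, 4/5, -6/5]
R4 ← R4 + (14/5)·R1: [0, 72/5, 12/5, -18/5]
R3 ← R3 + (1/2)·R2: [0, 0, 0, 0]
R4 ← R4 + (3/2)·R2: [0, 0, 0, 0]
2 nonzero rows, so rank(MP) = 2.

2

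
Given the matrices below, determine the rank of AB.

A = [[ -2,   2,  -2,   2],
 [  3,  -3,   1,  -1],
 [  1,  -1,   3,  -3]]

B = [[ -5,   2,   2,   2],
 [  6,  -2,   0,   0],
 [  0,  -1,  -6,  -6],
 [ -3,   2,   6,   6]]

First compute AB:
[[ 16,  -2,  20,  20],
 [-30,   9,  -6,  -6],
 [ -2,  -5, -34, -34]]
Now row reduce the product.
R2 ← R2 + (15/8)·R1: [0, 21/4, 63/2, 63/2]
R3 ← R3 + (1/8)·R1: [0, -21/4, -63/2, -63/2]
R3 ← R3 + R2: [0, 0, 0, 0]
2 nonzero rows, so rank(AB) = 2.

2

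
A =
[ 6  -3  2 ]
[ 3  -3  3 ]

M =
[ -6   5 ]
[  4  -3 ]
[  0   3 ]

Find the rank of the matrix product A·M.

2

First compute AM:
[[-48,  45],
 [-30,  33]]
Now row reduce the product.
R2 ← R2 − (5/8)·R1: [0, 39/8]
2 nonzero rows, so rank(AM) = 2.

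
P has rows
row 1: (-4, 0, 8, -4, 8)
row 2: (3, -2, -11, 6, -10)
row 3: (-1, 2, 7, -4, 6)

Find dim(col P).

Row reduce to echelon form.
R2 ← R2 + (3/4)·R1: [0, -2, -5, 3, -4]
R3 ← R3 − (1/4)·R1: [0, 2, 5, -3, 4]
R3 ← R3 + R2: [0, 0, 0, 0, 0]
Echelon form has 2 nonzero rows, so rank(P) = 2.
The column space has dimension equal to the rank: 2.

2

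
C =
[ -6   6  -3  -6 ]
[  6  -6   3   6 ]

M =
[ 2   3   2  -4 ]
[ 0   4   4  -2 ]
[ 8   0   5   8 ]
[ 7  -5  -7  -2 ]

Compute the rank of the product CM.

1

First compute CM:
[[-78,  36,  39,   0],
 [ 78, -36, -39,   0]]
Now row reduce the product.
R2 ← R2 + R1: [0, 0, 0, 0]
1 nonzero row, so rank(CM) = 1.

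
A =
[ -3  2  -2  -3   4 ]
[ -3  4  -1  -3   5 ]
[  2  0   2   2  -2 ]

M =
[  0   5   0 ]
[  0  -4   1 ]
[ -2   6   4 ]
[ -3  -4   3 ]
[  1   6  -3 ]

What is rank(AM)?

2

First compute AM:
[[ 17,   1, -27],
 [ 16,   5, -24],
 [-12,   2,  20]]
Now row reduce the product.
R2 ← R2 − (16/17)·R1: [0, 69/17, 24/17]
R3 ← R3 + (12/17)·R1: [0, 46/17, 16/17]
R3 ← R3 − (2/3)·R2: [0, 0, 0]
2 nonzero rows, so rank(AM) = 2.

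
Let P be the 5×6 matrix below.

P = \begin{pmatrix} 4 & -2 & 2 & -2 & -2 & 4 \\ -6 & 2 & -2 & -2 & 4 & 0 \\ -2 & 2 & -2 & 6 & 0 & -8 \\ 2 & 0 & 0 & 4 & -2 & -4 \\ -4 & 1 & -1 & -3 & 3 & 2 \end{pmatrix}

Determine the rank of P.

Row reduce to echelon form.
R2 ← R2 + (3/2)·R1: [0, -1, 1, -5, 1, 6]
R3 ← R3 + (1/2)·R1: [0, 1, -1, 5, -1, -6]
R4 ← R4 − (1/2)·R1: [0, 1, -1, 5, -1, -6]
R5 ← R5 + R1: [0, -1, 1, -5, 1, 6]
R3 ← R3 + R2: [0, 0, 0, 0, 0, 0]
R4 ← R4 + R2: [0, 0, 0, 0, 0, 0]
R5 ← R5 − R2: [0, 0, 0, 0, 0, 0]
Echelon form has 2 nonzero rows, so rank(P) = 2.

2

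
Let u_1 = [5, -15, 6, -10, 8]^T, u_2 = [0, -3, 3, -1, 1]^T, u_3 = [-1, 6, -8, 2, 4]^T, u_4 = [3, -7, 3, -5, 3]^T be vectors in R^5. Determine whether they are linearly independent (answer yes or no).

Form the matrix with these vectors as rows and row reduce.
R3 ← R3 + (1/5)·R1: [0, 3, -34/5, 0, 28/5]
R4 ← R4 − (3/5)·R1: [0, 2, -3/5, 1, -9/5]
R3 ← R3 + R2: [0, 0, -19/5, -1, 33/5]
R4 ← R4 + (2/3)·R2: [0, 0, 7/5, 1/3, -17/15]
R4 ← R4 + (7/19)·R3: [0, 0, 0, -2/57, 74/57]
4 nonzero rows, so the 4 vectors span a space of dimension 4.
Since 4 = 4, the vectors are linearly independent.

yes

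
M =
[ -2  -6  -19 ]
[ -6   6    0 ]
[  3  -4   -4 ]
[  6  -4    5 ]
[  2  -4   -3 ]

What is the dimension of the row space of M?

Row reduce to echelon form.
R2 ← R2 − (3)·R1: [0, 24, 57]
R3 ← R3 + (3/2)·R1: [0, -13, -65/2]
R4 ← R4 + (3)·R1: [0, -22, -52]
R5 ← R5 + R1: [0, -10, -22]
R3 ← R3 + (13/24)·R2: [0, 0, -13/8]
R4 ← R4 + (11/12)·R2: [0, 0, 1/4]
R5 ← R5 + (5/12)·R2: [0, 0, 7/4]
R4 ← R4 + (2/13)·R3: [0, 0, 0]
R5 ← R5 + (14/13)·R3: [0, 0, 0]
Echelon form has 3 nonzero rows, so rank(M) = 3.
The row space has dimension equal to the rank: 3.

3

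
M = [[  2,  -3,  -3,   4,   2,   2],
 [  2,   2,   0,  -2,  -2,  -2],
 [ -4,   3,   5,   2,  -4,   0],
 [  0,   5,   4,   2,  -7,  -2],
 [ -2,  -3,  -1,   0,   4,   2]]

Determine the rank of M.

Row reduce to echelon form.
R2 ← R2 − R1: [0, 5, 3, -6, -4, -4]
R3 ← R3 + (2)·R1: [0, -3, -1, 10, 0, 4]
R5 ← R5 + R1: [0, -6, -4, 4, 6, 4]
R3 ← R3 + (3/5)·R2: [0, 0, 4/5, 32/5, -12/5, 8/5]
R4 ← R4 − R2: [0, 0, 1, 8, -3, 2]
R5 ← R5 + (6/5)·R2: [0, 0, -2/5, -16/5, 6/5, -4/5]
R4 ← R4 − (5/4)·R3: [0, 0, 0, 0, 0, 0]
R5 ← R5 + (1/2)·R3: [0, 0, 0, 0, 0, 0]
Echelon form has 3 nonzero rows, so rank(M) = 3.

3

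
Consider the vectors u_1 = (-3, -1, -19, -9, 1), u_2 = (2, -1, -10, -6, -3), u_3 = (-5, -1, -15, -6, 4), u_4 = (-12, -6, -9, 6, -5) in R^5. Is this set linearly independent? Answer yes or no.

Form the matrix with these vectors as rows and row reduce.
R2 ← R2 + (2/3)·R1: [0, -5/3, -68/3, -12, -7/3]
R3 ← R3 − (5/3)·R1: [0, 2/3, 50/3, 9, 7/3]
R4 ← R4 − (4)·R1: [0, -2, 67, 42, -9]
R3 ← R3 + (2/5)·R2: [0, 0, 38/5, 21/5, 7/5]
R4 ← R4 − (6/5)·R2: [0, 0, 471/5, 282/5, -31/5]
R4 ← R4 − (471/38)·R3: [0, 0, 0, 165/38, -895/38]
4 nonzero rows, so the 4 vectors span a space of dimension 4.
Since 4 = 4, the vectors are linearly independent.

yes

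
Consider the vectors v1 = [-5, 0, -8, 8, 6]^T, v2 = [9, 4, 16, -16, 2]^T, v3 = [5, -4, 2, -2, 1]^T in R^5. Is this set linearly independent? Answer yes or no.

Form the matrix with these vectors as rows and row reduce.
R2 ← R2 + (9/5)·R1: [0, 4, 8/5, -8/5, 64/5]
R3 ← R3 + R1: [0, -4, -6, 6, 7]
R3 ← R3 + R2: [0, 0, -22/5, 22/5, 99/5]
3 nonzero rows, so the 3 vectors span a space of dimension 3.
Since 3 = 3, the vectors are linearly independent.

yes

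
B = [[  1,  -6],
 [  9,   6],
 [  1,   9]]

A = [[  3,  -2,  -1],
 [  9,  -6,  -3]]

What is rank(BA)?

First compute BA:
[[-51,  34,  17],
 [ 81, -54, -27],
 [ 84, -56, -28]]
Now row reduce the product.
R2 ← R2 + (27/17)·R1: [0, 0, 0]
R3 ← R3 + (28/17)·R1: [0, 0, 0]
1 nonzero row, so rank(BA) = 1.

1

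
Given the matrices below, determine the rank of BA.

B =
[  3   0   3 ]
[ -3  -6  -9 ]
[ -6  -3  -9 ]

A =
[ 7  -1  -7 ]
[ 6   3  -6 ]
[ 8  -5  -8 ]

First compute BA:
[[ 45, -18, -45],
 [-129,  30, 129],
 [-132,  42, 132]]
Now row reduce the product.
R2 ← R2 + (43/15)·R1: [0, -108/5, 0]
R3 ← R3 + (44/15)·R1: [0, -54/5, 0]
R3 ← R3 − (1/2)·R2: [0, 0, 0]
2 nonzero rows, so rank(BA) = 2.

2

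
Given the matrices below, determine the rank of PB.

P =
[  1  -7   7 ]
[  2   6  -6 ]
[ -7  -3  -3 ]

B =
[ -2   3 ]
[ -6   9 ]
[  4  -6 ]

First compute PB:
[[ 68, -102],
 [-64,  96],
 [ 20, -30]]
Now row reduce the product.
R2 ← R2 + (16/17)·R1: [0, 0]
R3 ← R3 − (5/17)·R1: [0, 0]
1 nonzero row, so rank(PB) = 1.

1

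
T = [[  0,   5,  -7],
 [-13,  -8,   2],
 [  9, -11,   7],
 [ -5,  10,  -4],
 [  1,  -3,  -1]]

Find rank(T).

Row reduce to echelon form.
Swap R1 ↔ R2
R3 ← R3 + (9/13)·R1: [0, -215/13, 109/13]
R4 ← R4 − (5/13)·R1: [0, 170/13, -62/13]
R5 ← R5 + (1/13)·R1: [0, -47/13, -11/13]
R3 ← R3 + (43/13)·R2: [0, 0, -192/13]
R4 ← R4 − (34/13)·R2: [0, 0, 176/13]
R5 ← R5 + (47/65)·R2: [0, 0, -384/65]
R4 ← R4 + (11/12)·R3: [0, 0, 0]
R5 ← R5 − (2/5)·R3: [0, 0, 0]
Echelon form has 3 nonzero rows, so rank(T) = 3.

3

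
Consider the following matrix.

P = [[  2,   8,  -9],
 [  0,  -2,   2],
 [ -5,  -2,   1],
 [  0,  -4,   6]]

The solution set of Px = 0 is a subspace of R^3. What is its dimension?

Row reduce to echelon form.
R3 ← R3 + (5/2)·R1: [0, 18, -43/2]
R3 ← R3 + (9)·R2: [0, 0, -7/2]
R4 ← R4 − (2)·R2: [0, 0, 2]
R4 ← R4 + (4/7)·R3: [0, 0, 0]
3 nonzero rows, so rank(P) = 3.
P has 3 columns; by rank–nullity, nullity = 3 − 3 = 0.

0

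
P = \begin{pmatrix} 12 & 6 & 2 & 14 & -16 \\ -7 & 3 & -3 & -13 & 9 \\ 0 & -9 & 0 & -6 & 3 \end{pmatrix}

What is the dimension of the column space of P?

Row reduce to echelon form.
R2 ← R2 + (7/12)·R1: [0, 13/2, -11/6, -29/6, -1/3]
R3 ← R3 + (18/13)·R2: [0, 0, -33/13, -165/13, 33/13]
Echelon form has 3 nonzero rows, so rank(P) = 3.
The column space has dimension equal to the rank: 3.

3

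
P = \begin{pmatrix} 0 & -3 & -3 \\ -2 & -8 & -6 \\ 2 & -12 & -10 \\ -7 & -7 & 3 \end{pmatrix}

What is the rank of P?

3

Row reduce to echelon form.
Swap R1 ↔ R2
R3 ← R3 + R1: [0, -20, -16]
R4 ← R4 − (7/2)·R1: [0, 21, 24]
R3 ← R3 − (20/3)·R2: [0, 0, 4]
R4 ← R4 + (7)·R2: [0, 0, 3]
R4 ← R4 − (3/4)·R3: [0, 0, 0]
Echelon form has 3 nonzero rows, so rank(P) = 3.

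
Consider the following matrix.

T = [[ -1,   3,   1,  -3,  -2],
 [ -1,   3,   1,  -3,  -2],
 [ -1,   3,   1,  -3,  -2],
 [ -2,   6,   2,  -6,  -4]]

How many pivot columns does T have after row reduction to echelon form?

Row reduce to echelon form.
R2 ← R2 − R1: [0, 0, 0, 0, 0]
R3 ← R3 − R1: [0, 0, 0, 0, 0]
R4 ← R4 − (2)·R1: [0, 0, 0, 0, 0]
Echelon form has 1 nonzero row, so rank(T) = 1.
Each nonzero row contributes one pivot column: 1 pivot columns.

1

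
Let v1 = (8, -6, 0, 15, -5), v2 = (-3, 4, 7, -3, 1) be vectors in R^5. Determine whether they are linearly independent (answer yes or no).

Form the matrix with these vectors as rows and row reduce.
R2 ← R2 + (3/8)·R1: [0, 7/4, 7, 21/8, -7/8]
2 nonzero rows, so the 2 vectors span a space of dimension 2.
Since 2 = 2, the vectors are linearly independent.

yes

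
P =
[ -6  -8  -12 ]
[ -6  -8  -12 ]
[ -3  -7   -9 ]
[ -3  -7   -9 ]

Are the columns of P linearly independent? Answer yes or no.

no

Row reduce P to echelon form.
R2 ← R2 − R1: [0, 0, 0]
R3 ← R3 − (1/2)·R1: [0, -3, -3]
R4 ← R4 − (1/2)·R1: [0, -3, -3]
Swap R2 ↔ R3
R4 ← R4 − R2: [0, 0, 0]
2 pivots among 3 columns.
Only 2 < 3 pivot columns, so the columns are linearly dependent.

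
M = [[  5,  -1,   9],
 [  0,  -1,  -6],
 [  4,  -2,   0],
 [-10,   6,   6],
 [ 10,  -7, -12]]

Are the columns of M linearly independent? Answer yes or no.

Row reduce M to echelon form.
R3 ← R3 − (4/5)·R1: [0, -6/5, -36/5]
R4 ← R4 + (2)·R1: [0, 4, 24]
R5 ← R5 − (2)·R1: [0, -5, -30]
R3 ← R3 − (6/5)·R2: [0, 0, 0]
R4 ← R4 + (4)·R2: [0, 0, 0]
R5 ← R5 − (5)·R2: [0, 0, 0]
2 pivots among 3 columns.
Only 2 < 3 pivot columns, so the columns are linearly dependent.

no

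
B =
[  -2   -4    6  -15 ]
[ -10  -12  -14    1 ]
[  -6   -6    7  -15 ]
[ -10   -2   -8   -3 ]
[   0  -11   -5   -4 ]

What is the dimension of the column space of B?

Row reduce to echelon form.
R2 ← R2 − (5)·R1: [0, 8, -44, 76]
R3 ← R3 − (3)·R1: [0, 6, -11, 30]
R4 ← R4 − (5)·R1: [0, 18, -38, 72]
R3 ← R3 − (3/4)·R2: [0, 0, 22, -27]
R4 ← R4 − (9/4)·R2: [0, 0, 61, -99]
R5 ← R5 + (11/8)·R2: [0, 0, -131/2, 201/2]
R4 ← R4 − (61/22)·R3: [0, 0, 0, -531/22]
R5 ← R5 + (131/44)·R3: [0, 0, 0, 885/44]
R5 ← R5 + (5/6)·R4: [0, 0, 0, 0]
Echelon form has 4 nonzero rows, so rank(B) = 4.
The column space has dimension equal to the rank: 4.

4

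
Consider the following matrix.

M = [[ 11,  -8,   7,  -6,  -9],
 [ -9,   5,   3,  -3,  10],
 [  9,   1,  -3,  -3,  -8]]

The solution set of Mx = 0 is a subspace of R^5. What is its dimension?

2

Row reduce to echelon form.
R2 ← R2 + (9/11)·R1: [0, -17/11, 96/11, -87/11, 29/11]
R3 ← R3 − (9/11)·R1: [0, 83/11, -96/11, 21/11, -7/11]
R3 ← R3 + (83/17)·R2: [0, 0, 576/17, -624/17, 208/17]
3 nonzero rows, so rank(M) = 3.
M has 5 columns; by rank–nullity, nullity = 5 − 3 = 2.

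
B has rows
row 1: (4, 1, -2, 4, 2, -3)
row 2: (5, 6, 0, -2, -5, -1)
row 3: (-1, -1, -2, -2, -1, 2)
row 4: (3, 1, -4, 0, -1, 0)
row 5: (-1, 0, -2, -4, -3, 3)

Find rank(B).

3

Row reduce to echelon form.
R2 ← R2 − (5/4)·R1: [0, 19/4, 5/2, -7, -15/2, 11/4]
R3 ← R3 + (1/4)·R1: [0, -3/4, -5/2, -1, -1/2, 5/4]
R4 ← R4 − (3/4)·R1: [0, 1/4, -5/2, -3, -5/2, 9/4]
R5 ← R5 + (1/4)·R1: [0, 1/4, -5/2, -3, -5/2, 9/4]
R3 ← R3 + (3/19)·R2: [0, 0, -40/19, -40/19, -32/19, 32/19]
R4 ← R4 − (1/19)·R2: [0, 0, -50/19, -50/19, -40/19, 40/19]
R5 ← R5 − (1/19)·R2: [0, 0, -50/19, -50/19, -40/19, 40/19]
R4 ← R4 − (5/4)·R3: [0, 0, 0, 0, 0, 0]
R5 ← R5 − (5/4)·R3: [0, 0, 0, 0, 0, 0]
Echelon form has 3 nonzero rows, so rank(B) = 3.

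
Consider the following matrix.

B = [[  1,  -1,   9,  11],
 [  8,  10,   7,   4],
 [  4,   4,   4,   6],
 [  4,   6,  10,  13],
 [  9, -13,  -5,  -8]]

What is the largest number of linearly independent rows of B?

Row reduce to echelon form.
R2 ← R2 − (8)·R1: [0, 18, -65, -84]
R3 ← R3 − (4)·R1: [0, 8, -32, -38]
R4 ← R4 − (4)·R1: [0, 10, -26, -31]
R5 ← R5 − (9)·R1: [0, -4, -86, -107]
R3 ← R3 − (4/9)·R2: [0, 0, -28/9, -2/3]
R4 ← R4 − (5/9)·R2: [0, 0, 91/9, 47/3]
R5 ← R5 + (2/9)·R2: [0, 0, -904/9, -377/3]
R4 ← R4 + (13/4)·R3: [0, 0, 0, 27/2]
R5 ← R5 − (226/7)·R3: [0, 0, 0, -729/7]
R5 ← R5 + (54/7)·R4: [0, 0, 0, 0]
Echelon form has 4 nonzero rows, so rank(B) = 4.
The rank gives the maximum number of linearly independent rows: 4.

4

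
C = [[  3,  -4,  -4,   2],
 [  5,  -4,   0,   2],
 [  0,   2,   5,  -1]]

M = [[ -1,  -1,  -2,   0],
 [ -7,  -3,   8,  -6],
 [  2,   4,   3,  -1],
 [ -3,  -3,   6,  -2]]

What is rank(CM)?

2

First compute CM:
[[ 11, -13, -38,  24],
 [ 17,   1, -30,  20],
 [ -1,  17,  25, -15]]
Now row reduce the product.
R2 ← R2 − (17/11)·R1: [0, 232/11, 316/11, -188/11]
R3 ← R3 + (1/11)·R1: [0, 174/11, 237/11, -141/11]
R3 ← R3 − (3/4)·R2: [0, 0, 0, 0]
2 nonzero rows, so rank(CM) = 2.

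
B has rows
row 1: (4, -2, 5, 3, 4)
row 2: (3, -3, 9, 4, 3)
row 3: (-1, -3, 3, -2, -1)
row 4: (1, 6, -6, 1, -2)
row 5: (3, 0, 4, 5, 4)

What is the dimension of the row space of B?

Row reduce to echelon form.
R2 ← R2 − (3/4)·R1: [0, -3/2, 21/4, 7/4, 0]
R3 ← R3 + (1/4)·R1: [0, -7/2, 17/4, -5/4, 0]
R4 ← R4 − (1/4)·R1: [0, 13/2, -29/4, 1/4, -3]
R5 ← R5 − (3/4)·R1: [0, 3/2, 1/4, 11/4, 1]
R3 ← R3 − (7/3)·R2: [0, 0, -8, -16/3, 0]
R4 ← R4 + (13/3)·R2: [0, 0, 31/2, 47/6, -3]
R5 ← R5 + R2: [0, 0, 11/2, 9/2, 1]
R4 ← R4 + (31/16)·R3: [0, 0, 0, -5/2, -3]
R5 ← R5 + (11/16)·R3: [0, 0, 0, 5/6, 1]
R5 ← R5 + (1/3)·R4: [0, 0, 0, 0, 0]
Echelon form has 4 nonzero rows, so rank(B) = 4.
The row space has dimension equal to the rank: 4.

4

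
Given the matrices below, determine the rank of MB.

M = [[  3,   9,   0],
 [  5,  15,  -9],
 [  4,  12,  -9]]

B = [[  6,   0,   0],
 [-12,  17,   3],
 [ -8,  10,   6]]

First compute MB:
[[-90, 153,  27],
 [-78, 165,  -9],
 [-48, 114, -18]]
Now row reduce the product.
R2 ← R2 − (13/15)·R1: [0, 162/5, -162/5]
R3 ← R3 − (8/15)·R1: [0, 162/5, -162/5]
R3 ← R3 − R2: [0, 0, 0]
2 nonzero rows, so rank(MB) = 2.

2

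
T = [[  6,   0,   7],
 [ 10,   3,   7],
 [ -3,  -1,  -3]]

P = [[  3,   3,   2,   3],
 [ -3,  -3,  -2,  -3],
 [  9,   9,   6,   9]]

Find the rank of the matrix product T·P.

First compute TP:
[[ 81,  81,  54,  81],
 [ 84,  84,  56,  84],
 [-33, -33, -22, -33]]
Now row reduce the product.
R2 ← R2 − (28/27)·R1: [0, 0, 0, 0]
R3 ← R3 + (11/27)·R1: [0, 0, 0, 0]
1 nonzero row, so rank(TP) = 1.

1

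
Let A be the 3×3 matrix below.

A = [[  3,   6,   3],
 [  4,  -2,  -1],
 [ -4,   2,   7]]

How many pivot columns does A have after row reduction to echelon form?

3

Row reduce to echelon form.
R2 ← R2 − (4/3)·R1: [0, -10, -5]
R3 ← R3 + (4/3)·R1: [0, 10, 11]
R3 ← R3 + R2: [0, 0, 6]
Echelon form has 3 nonzero rows, so rank(A) = 3.
Each nonzero row contributes one pivot column: 3 pivot columns.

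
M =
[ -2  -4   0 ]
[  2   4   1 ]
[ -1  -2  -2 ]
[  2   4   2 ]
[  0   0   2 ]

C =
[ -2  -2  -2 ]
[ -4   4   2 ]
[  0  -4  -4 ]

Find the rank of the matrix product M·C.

First compute MC:
[[ 20, -12,  -4],
 [-20,   8,   0],
 [ 10,   2,   6],
 [-20,   4,  -4],
 [  0,  -8,  -8]]
Now row reduce the product.
R2 ← R2 + R1: [0, -4, -4]
R3 ← R3 − (1/2)·R1: [0, 8, 8]
R4 ← R4 + R1: [0, -8, -8]
R3 ← R3 + (2)·R2: [0, 0, 0]
R4 ← R4 − (2)·R2: [0, 0, 0]
R5 ← R5 − (2)·R2: [0, 0, 0]
2 nonzero rows, so rank(MC) = 2.

2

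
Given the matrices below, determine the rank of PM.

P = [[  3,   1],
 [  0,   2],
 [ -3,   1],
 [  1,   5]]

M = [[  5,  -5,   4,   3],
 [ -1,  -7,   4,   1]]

First compute PM:
[[ 14, -22,  16,  10],
 [ -2, -14,   8,   2],
 [-16,   8,  -8,  -8],
 [  0, -40,  24,   8]]
Now row reduce the product.
R2 ← R2 + (1/7)·R1: [0, -120/7, 72/7, 24/7]
R3 ← R3 + (8/7)·R1: [0, -120/7, 72/7, 24/7]
R3 ← R3 − R2: [0, 0, 0, 0]
R4 ← R4 − (7/3)·R2: [0, 0, 0, 0]
2 nonzero rows, so rank(PM) = 2.

2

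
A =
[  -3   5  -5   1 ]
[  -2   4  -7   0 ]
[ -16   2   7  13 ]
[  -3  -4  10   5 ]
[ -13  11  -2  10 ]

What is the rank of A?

Row reduce to echelon form.
R2 ← R2 − (2/3)·R1: [0, 2/3, -11/3, -2/3]
R3 ← R3 − (16/3)·R1: [0, -74/3, 101/3, 23/3]
R4 ← R4 − R1: [0, -9, 15, 4]
R5 ← R5 − (13/3)·R1: [0, -32/3, 59/3, 17/3]
R3 ← R3 + (37)·R2: [0, 0, -102, -17]
R4 ← R4 + (27/2)·R2: [0, 0, -69/2, -5]
R5 ← R5 + (16)·R2: [0, 0, -39, -5]
R4 ← R4 − (23/68)·R3: [0, 0, 0, 3/4]
R5 ← R5 − (13/34)·R3: [0, 0, 0, 3/2]
R5 ← R5 − (2)·R4: [0, 0, 0, 0]
Echelon form has 4 nonzero rows, so rank(A) = 4.

4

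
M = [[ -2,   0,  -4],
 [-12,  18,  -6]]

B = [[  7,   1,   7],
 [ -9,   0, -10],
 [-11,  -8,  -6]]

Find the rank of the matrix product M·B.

First compute MB:
[[ 30,  30,  10],
 [-180,  36, -228]]
Now row reduce the product.
R2 ← R2 + (6)·R1: [0, 216, -168]
2 nonzero rows, so rank(MB) = 2.

2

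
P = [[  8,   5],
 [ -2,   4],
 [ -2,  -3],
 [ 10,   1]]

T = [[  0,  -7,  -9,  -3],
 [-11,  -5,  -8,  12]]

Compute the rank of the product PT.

First compute PT:
[[-55, -81, -112,  36],
 [-44,  -6, -14,  54],
 [ 33,  29,  42, -30],
 [-11, -75, -98, -18]]
Now row reduce the product.
R2 ← R2 − (4/5)·R1: [0, 294/5, 378/5, 126/5]
R3 ← R3 + (3/5)·R1: [0, -98/5, -126/5, -42/5]
R4 ← R4 − (1/5)·R1: [0, -294/5, -378/5, -126/5]
R3 ← R3 + (1/3)·R2: [0, 0, 0, 0]
R4 ← R4 + R2: [0, 0, 0, 0]
2 nonzero rows, so rank(PT) = 2.

2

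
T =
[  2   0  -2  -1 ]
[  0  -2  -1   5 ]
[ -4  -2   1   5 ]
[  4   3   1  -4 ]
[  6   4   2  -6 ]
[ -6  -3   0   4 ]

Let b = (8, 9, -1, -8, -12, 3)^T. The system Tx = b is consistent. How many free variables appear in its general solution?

0

Row reduce the augmented matrix [T | b].
R3 ← R3 + (2)·R1: [0, -2, -3, 3, 15]
R4 ← R4 − (2)·R1: [0, 3, 5, -2, -24]
R5 ← R5 − (3)·R1: [0, 4, 8, -3, -36]
R6 ← R6 + (3)·R1: [0, -3, -6, 1, 27]
R3 ← R3 − R2: [0, 0, -2, -2, 6]
R4 ← R4 + (3/2)·R2: [0, 0, 7/2, 11/2, -21/2]
R5 ← R5 + (2)·R2: [0, 0, 6, 7, -18]
R6 ← R6 − (3/2)·R2: [0, 0, -9/2, -13/2, 27/2]
R4 ← R4 + (7/4)·R3: [0, 0, 0, 2, 0]
R5 ← R5 + (3)·R3: [0, 0, 0, 1, 0]
R6 ← R6 − (9/4)·R3: [0, 0, 0, -2, 0]
R5 ← R5 − (1/2)·R4: [0, 0, 0, 0, 0]
R6 ← R6 + R4: [0, 0, 0, 0, 0]
The echelon form has 4 nonzero rows, and every pivot lies in the first 4 columns, so rank(T) = rank([T|b]) = 4.
The system is consistent.
Free variables = (unknowns) − (rank) = 4 − 4 = 0.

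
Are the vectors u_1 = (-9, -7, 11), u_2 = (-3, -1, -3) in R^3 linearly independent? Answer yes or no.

Form the matrix with these vectors as rows and row reduce.
R2 ← R2 − (1/3)·R1: [0, 4/3, -20/3]
2 nonzero rows, so the 2 vectors span a space of dimension 2.
Since 2 = 2, the vectors are linearly independent.

yes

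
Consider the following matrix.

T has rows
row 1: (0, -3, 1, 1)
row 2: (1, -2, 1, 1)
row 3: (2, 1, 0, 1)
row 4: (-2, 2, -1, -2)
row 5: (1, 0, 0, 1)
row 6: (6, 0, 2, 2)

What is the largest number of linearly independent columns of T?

3

Row reduce to echelon form.
Swap R1 ↔ R2
R3 ← R3 − (2)·R1: [0, 5, -2, -1]
R4 ← R4 + (2)·R1: [0, -2, 1, 0]
R5 ← R5 − R1: [0, 2, -1, 0]
R6 ← R6 − (6)·R1: [0, 12, -4, -4]
R3 ← R3 + (5/3)·R2: [0, 0, -1/3, 2/3]
R4 ← R4 − (2/3)·R2: [0, 0, 1/3, -2/3]
R5 ← R5 + (2/3)·R2: [0, 0, -1/3, 2/3]
R6 ← R6 + (4)·R2: [0, 0, 0, 0]
R4 ← R4 + R3: [0, 0, 0, 0]
R5 ← R5 − R3: [0, 0, 0, 0]
Echelon form has 3 nonzero rows, so rank(T) = 3.
The rank gives the maximum number of linearly independent columns: 3.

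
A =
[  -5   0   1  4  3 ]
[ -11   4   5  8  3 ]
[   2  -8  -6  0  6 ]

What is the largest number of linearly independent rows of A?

2

Row reduce to echelon form.
R2 ← R2 − (11/5)·R1: [0, 4, 14/5, -4/5, -18/5]
R3 ← R3 + (2/5)·R1: [0, -8, -28/5, 8/5, 36/5]
R3 ← R3 + (2)·R2: [0, 0, 0, 0, 0]
Echelon form has 2 nonzero rows, so rank(A) = 2.
The rank gives the maximum number of linearly independent rows: 2.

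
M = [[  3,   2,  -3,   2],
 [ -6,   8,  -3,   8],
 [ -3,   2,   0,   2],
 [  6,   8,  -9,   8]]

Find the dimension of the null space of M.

2

Row reduce to echelon form.
R2 ← R2 + (2)·R1: [0, 12, -9, 12]
R3 ← R3 + R1: [0, 4, -3, 4]
R4 ← R4 − (2)·R1: [0, 4, -3, 4]
R3 ← R3 − (1/3)·R2: [0, 0, 0, 0]
R4 ← R4 − (1/3)·R2: [0, 0, 0, 0]
2 nonzero rows, so rank(M) = 2.
M has 4 columns; by rank–nullity, nullity = 4 − 2 = 2.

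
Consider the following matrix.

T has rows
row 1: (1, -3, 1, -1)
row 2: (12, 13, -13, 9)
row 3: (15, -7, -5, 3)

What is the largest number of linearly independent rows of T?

Row reduce to echelon form.
R2 ← R2 − (12)·R1: [0, 49, -25, 21]
R3 ← R3 − (15)·R1: [0, 38, -20, 18]
R3 ← R3 − (38/49)·R2: [0, 0, -30/49, 12/7]
Echelon form has 3 nonzero rows, so rank(T) = 3.
The rank gives the maximum number of linearly independent rows: 3.

3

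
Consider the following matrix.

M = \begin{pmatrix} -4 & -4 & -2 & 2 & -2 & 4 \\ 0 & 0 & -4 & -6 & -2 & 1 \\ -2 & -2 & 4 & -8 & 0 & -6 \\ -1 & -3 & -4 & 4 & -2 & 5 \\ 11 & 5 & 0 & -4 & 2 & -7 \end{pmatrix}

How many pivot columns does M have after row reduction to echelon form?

4

Row reduce to echelon form.
R3 ← R3 − (1/2)·R1: [0, 0, 5, -9, 1, -8]
R4 ← R4 − (1/4)·R1: [0, -2, -7/2, 7/2, -3/2, 4]
R5 ← R5 + (11/4)·R1: [0, -6, -11/2, 3/2, -7/2, 4]
Swap R2 ↔ R4
R5 ← R5 − (3)·R2: [0, 0, 5, -9, 1, -8]
R4 ← R4 + (4/5)·R3: [0, 0, 0, -66/5, -6/5, -27/5]
R5 ← R5 − R3: [0, 0, 0, 0, 0, 0]
Echelon form has 4 nonzero rows, so rank(M) = 4.
Each nonzero row contributes one pivot column: 4 pivot columns.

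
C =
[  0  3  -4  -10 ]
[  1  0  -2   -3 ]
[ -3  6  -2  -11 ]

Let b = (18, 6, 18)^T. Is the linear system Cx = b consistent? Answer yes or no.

Row reduce the augmented matrix [C | b].
Swap R1 ↔ R2
R3 ← R3 + (3)·R1: [0, 6, -8, -20, 36]
R3 ← R3 − (2)·R2: [0, 0, 0, 0, 0]
The echelon form has 2 nonzero rows, and every pivot lies in the first 4 columns, so rank(C) = rank([C|b]) = 2.
The system is consistent.

yes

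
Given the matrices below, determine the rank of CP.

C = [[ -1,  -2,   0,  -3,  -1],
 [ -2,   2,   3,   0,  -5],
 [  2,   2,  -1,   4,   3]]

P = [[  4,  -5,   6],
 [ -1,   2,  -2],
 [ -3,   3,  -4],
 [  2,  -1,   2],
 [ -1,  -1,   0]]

First compute CP:
[[ -7,   5,  -8],
 [-14,  28, -28],
 [ 14, -16,  20]]
Now row reduce the product.
R2 ← R2 − (2)·R1: [0, 18, -12]
R3 ← R3 + (2)·R1: [0, -6, 4]
R3 ← R3 + (1/3)·R2: [0, 0, 0]
2 nonzero rows, so rank(CP) = 2.

2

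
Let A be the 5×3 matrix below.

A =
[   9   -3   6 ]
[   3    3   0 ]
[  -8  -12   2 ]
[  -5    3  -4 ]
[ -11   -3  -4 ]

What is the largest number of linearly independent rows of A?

Row reduce to echelon form.
R2 ← R2 − (1/3)·R1: [0, 4, -2]
R3 ← R3 + (8/9)·R1: [0, -44/3, 22/3]
R4 ← R4 + (5/9)·R1: [0, 4/3, -2/3]
R5 ← R5 + (11/9)·R1: [0, -20/3, 10/3]
R3 ← R3 + (11/3)·R2: [0, 0, 0]
R4 ← R4 − (1/3)·R2: [0, 0, 0]
R5 ← R5 + (5/3)·R2: [0, 0, 0]
Echelon form has 2 nonzero rows, so rank(A) = 2.
The rank gives the maximum number of linearly independent rows: 2.

2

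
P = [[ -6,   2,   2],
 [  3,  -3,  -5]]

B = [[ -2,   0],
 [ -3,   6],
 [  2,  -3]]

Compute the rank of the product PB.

First compute PB:
[[ 10,   6],
 [ -7,  -3]]
Now row reduce the product.
R2 ← R2 + (7/10)·R1: [0, 6/5]
2 nonzero rows, so rank(PB) = 2.

2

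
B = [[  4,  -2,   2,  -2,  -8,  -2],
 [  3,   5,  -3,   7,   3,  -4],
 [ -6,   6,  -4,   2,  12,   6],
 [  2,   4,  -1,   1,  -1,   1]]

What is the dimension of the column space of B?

4

Row reduce to echelon form.
R2 ← R2 − (3/4)·R1: [0, 13/2, -9/2, 17/2, 9, -5/2]
R3 ← R3 + (3/2)·R1: [0, 3, -1, -1, 0, 3]
R4 ← R4 − (1/2)·R1: [0, 5, -2, 2, 3, 2]
R3 ← R3 − (6/13)·R2: [0, 0, 14/13, -64/13, -54/13, 54/13]
R4 ← R4 − (10/13)·R2: [0, 0, 19/13, -59/13, -51/13, 51/13]
R4 ← R4 − (19/14)·R3: [0, 0, 0, 15/7, 12/7, -12/7]
Echelon form has 4 nonzero rows, so rank(B) = 4.
The column space has dimension equal to the rank: 4.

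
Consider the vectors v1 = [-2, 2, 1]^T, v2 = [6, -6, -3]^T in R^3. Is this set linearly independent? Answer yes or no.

Form the matrix with these vectors as rows and row reduce.
R2 ← R2 + (3)·R1: [0, 0, 0]
1 nonzero row, so the 2 vectors span a space of dimension 1.
Since 1 < 2, the vectors are linearly dependent.

no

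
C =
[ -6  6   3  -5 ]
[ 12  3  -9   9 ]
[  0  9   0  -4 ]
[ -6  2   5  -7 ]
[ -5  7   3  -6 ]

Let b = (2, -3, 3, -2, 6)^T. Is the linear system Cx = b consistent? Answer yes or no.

no

Row reduce the augmented matrix [C | b].
R2 ← R2 + (2)·R1: [0, 15, -3, -1, 1]
R4 ← R4 − R1: [0, -4, 2, -2, -4]
R5 ← R5 − (5/6)·R1: [0, 2, 1/2, -11/6, 13/3]
R3 ← R3 − (3/5)·R2: [0, 0, 9/5, -17/5, 12/5]
R4 ← R4 + (4/15)·R2: [0, 0, 6/5, -34/15, -56/15]
R5 ← R5 − (2/15)·R2: [0, 0, 9/10, -17/10, 21/5]
R4 ← R4 − (2/3)·R3: [0, 0, 0, 0, -16/3]
R5 ← R5 − (1/2)·R3: [0, 0, 0, 0, 3]
R5 ← R5 + (9/16)·R4: [0, 0, 0, 0, 0]
The echelon form has 4 nonzero rows; the last pivot sits in the augmented column, so rank(C) = 3 but rank([C|b]) = 4.
Since the ranks differ, the system is inconsistent.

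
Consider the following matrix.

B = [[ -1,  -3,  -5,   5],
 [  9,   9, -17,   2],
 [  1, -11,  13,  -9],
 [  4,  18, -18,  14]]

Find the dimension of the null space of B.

Row reduce to echelon form.
R2 ← R2 + (9)·R1: [0, -18, -62, 47]
R3 ← R3 + R1: [0, -14, 8, -4]
R4 ← R4 + (4)·R1: [0, 6, -38, 34]
R3 ← R3 − (7/9)·R2: [0, 0, 506/9, -365/9]
R4 ← R4 + (1/3)·R2: [0, 0, -176/3, 149/3]
R4 ← R4 + (24/23)·R3: [0, 0, 0, 169/23]
4 nonzero rows, so rank(B) = 4.
B has 4 columns; by rank–nullity, nullity = 4 − 4 = 0.

0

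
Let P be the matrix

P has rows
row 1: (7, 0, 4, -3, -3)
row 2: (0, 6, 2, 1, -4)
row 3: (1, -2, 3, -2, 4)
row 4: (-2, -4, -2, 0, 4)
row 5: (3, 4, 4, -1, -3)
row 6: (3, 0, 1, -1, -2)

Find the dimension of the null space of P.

Row reduce to echelon form.
R3 ← R3 − (1/7)·R1: [0, -2, 17/7, -11/7, 31/7]
R4 ← R4 + (2/7)·R1: [0, -4, -6/7, -6/7, 22/7]
R5 ← R5 − (3/7)·R1: [0, 4, 16/7, 2/7, -12/7]
R6 ← R6 − (3/7)·R1: [0, 0, -5/7, 2/7, -5/7]
R3 ← R3 + (1/3)·R2: [0, 0, 65/21, -26/21, 65/21]
R4 ← R4 + (2/3)·R2: [0, 0, 10/21, -4/21, 10/21]
R5 ← R5 − (2/3)·R2: [0, 0, 20/21, -8/21, 20/21]
R4 ← R4 − (2/13)·R3: [0, 0, 0, 0, 0]
R5 ← R5 − (4/13)·R3: [0, 0, 0, 0, 0]
R6 ← R6 + (3/13)·R3: [0, 0, 0, 0, 0]
3 nonzero rows, so rank(P) = 3.
P has 5 columns; by rank–nullity, nullity = 5 − 3 = 2.

2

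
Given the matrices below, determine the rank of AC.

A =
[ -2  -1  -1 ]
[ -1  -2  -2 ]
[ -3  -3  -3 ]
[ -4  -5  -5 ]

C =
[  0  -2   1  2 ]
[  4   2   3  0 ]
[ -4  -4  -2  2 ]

First compute AC:
[[  0,   6,  -3,  -6],
 [  0,   6,  -3,  -6],
 [  0,  12,  -6, -12],
 [  0,  18,  -9, -18]]
Now row reduce the product.
R2 ← R2 − R1: [0, 0, 0, 0]
R3 ← R3 − (2)·R1: [0, 0, 0, 0]
R4 ← R4 − (3)·R1: [0, 0, 0, 0]
1 nonzero row, so rank(AC) = 1.

1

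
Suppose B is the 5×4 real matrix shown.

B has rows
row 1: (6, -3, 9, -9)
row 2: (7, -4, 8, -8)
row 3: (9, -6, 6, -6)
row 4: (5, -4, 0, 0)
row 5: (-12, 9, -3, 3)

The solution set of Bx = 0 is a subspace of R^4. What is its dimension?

2

Row reduce to echelon form.
R2 ← R2 − (7/6)·R1: [0, -1/2, -5/2, 5/2]
R3 ← R3 − (3/2)·R1: [0, -3/2, -15/2, 15/2]
R4 ← R4 − (5/6)·R1: [0, -3/2, -15/2, 15/2]
R5 ← R5 + (2)·R1: [0, 3, 15, -15]
R3 ← R3 − (3)·R2: [0, 0, 0, 0]
R4 ← R4 − (3)·R2: [0, 0, 0, 0]
R5 ← R5 + (6)·R2: [0, 0, 0, 0]
2 nonzero rows, so rank(B) = 2.
B has 4 columns; by rank–nullity, nullity = 4 − 2 = 2.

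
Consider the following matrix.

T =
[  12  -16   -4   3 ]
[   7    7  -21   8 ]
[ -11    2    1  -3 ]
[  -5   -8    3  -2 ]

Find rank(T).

Row reduce to echelon form.
R2 ← R2 − (7/12)·R1: [0, 49/3, -56/3, 25/4]
R3 ← R3 + (11/12)·R1: [0, -38/3, -8/3, -1/4]
R4 ← R4 + (5/12)·R1: [0, -44/3, 4/3, -3/4]
R3 ← R3 + (38/49)·R2: [0, 0, -120/7, 901/196]
R4 ← R4 + (44/49)·R2: [0, 0, -108/7, 953/196]
R4 ← R4 − (9/10)·R3: [0, 0, 0, 29/40]
Echelon form has 4 nonzero rows, so rank(T) = 4.

4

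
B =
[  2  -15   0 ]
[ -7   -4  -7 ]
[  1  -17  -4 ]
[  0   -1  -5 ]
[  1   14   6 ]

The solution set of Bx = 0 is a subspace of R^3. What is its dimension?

Row reduce to echelon form.
R2 ← R2 + (7/2)·R1: [0, -113/2, -7]
R3 ← R3 − (1/2)·R1: [0, -19/2, -4]
R5 ← R5 − (1/2)·R1: [0, 43/2, 6]
R3 ← R3 − (19/113)·R2: [0, 0, -319/113]
R4 ← R4 − (2/113)·R2: [0, 0, -551/113]
R5 ← R5 + (43/113)·R2: [0, 0, 377/113]
R4 ← R4 − (19/11)·R3: [0, 0, 0]
R5 ← R5 + (13/11)·R3: [0, 0, 0]
3 nonzero rows, so rank(B) = 3.
B has 3 columns; by rank–nullity, nullity = 3 − 3 = 0.

0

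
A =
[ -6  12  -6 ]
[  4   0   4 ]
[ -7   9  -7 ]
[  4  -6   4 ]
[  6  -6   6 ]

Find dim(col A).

2

Row reduce to echelon form.
R2 ← R2 + (2/3)·R1: [0, 8, 0]
R3 ← R3 − (7/6)·R1: [0, -5, 0]
R4 ← R4 + (2/3)·R1: [0, 2, 0]
R5 ← R5 + R1: [0, 6, 0]
R3 ← R3 + (5/8)·R2: [0, 0, 0]
R4 ← R4 − (1/4)·R2: [0, 0, 0]
R5 ← R5 − (3/4)·R2: [0, 0, 0]
Echelon form has 2 nonzero rows, so rank(A) = 2.
The column space has dimension equal to the rank: 2.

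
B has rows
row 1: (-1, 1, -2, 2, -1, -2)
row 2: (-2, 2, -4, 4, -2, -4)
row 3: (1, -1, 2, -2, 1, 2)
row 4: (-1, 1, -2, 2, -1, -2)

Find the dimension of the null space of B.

Row reduce to echelon form.
R2 ← R2 − (2)·R1: [0, 0, 0, 0, 0, 0]
R3 ← R3 + R1: [0, 0, 0, 0, 0, 0]
R4 ← R4 − R1: [0, 0, 0, 0, 0, 0]
1 nonzero row, so rank(B) = 1.
B has 6 columns; by rank–nullity, nullity = 6 − 1 = 5.

5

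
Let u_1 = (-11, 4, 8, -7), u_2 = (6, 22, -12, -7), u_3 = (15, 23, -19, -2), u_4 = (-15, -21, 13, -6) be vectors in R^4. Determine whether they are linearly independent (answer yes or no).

no

Form the matrix with these vectors as rows and row reduce.
R2 ← R2 + (6/11)·R1: [0, 266/11, -84/11, -119/11]
R3 ← R3 + (15/11)·R1: [0, 313/11, -89/11, -127/11]
R4 ← R4 − (15/11)·R1: [0, -291/11, 23/11, 39/11]
R3 ← R3 − (313/266)·R2: [0, 0, 17/19, 45/38]
R4 ← R4 + (291/266)·R2: [0, 0, -119/19, -315/38]
R4 ← R4 + (7)·R3: [0, 0, 0, 0]
3 nonzero rows, so the 4 vectors span a space of dimension 3.
Since 3 < 4, the vectors are linearly dependent.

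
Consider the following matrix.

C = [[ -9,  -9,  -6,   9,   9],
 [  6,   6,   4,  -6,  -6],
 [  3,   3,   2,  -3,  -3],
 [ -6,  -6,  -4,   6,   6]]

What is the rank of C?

Row reduce to echelon form.
R2 ← R2 + (2/3)·R1: [0, 0, 0, 0, 0]
R3 ← R3 + (1/3)·R1: [0, 0, 0, 0, 0]
R4 ← R4 − (2/3)·R1: [0, 0, 0, 0, 0]
Echelon form has 1 nonzero row, so rank(C) = 1.

1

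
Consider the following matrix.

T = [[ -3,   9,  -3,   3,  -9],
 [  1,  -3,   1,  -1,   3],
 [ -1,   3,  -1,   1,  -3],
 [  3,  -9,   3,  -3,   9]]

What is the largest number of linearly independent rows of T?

Row reduce to echelon form.
R2 ← R2 + (1/3)·R1: [0, 0, 0, 0, 0]
R3 ← R3 − (1/3)·R1: [0, 0, 0, 0, 0]
R4 ← R4 + R1: [0, 0, 0, 0, 0]
Echelon form has 1 nonzero row, so rank(T) = 1.
The rank gives the maximum number of linearly independent rows: 1.

1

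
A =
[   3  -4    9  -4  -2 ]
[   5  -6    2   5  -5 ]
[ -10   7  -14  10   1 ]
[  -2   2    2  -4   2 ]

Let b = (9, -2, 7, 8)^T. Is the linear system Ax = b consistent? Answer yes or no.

no

Row reduce the augmented matrix [A | b].
R2 ← R2 − (5/3)·R1: [0, 2/3, -13, 35/3, -5/3, -17]
R3 ← R3 + (10/3)·R1: [0, -19/3, 16, -10/3, -17/3, 37]
R4 ← R4 + (2/3)·R1: [0, -2/3, 8, -20/3, 2/3, 14]
R3 ← R3 + (19/2)·R2: [0, 0, -215/2, 215/2, -43/2, -249/2]
R4 ← R4 + R2: [0, 0, -5, 5, -1, -3]
R4 ← R4 − (2/43)·R3: [0, 0, 0, 0, 0, 120/43]
The echelon form has 4 nonzero rows; the last pivot sits in the augmented column, so rank(A) = 3 but rank([A|b]) = 4.
Since the ranks differ, the system is inconsistent.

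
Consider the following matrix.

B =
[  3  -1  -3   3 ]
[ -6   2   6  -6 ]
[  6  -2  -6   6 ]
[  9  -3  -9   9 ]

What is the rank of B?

1

Row reduce to echelon form.
R2 ← R2 + (2)·R1: [0, 0, 0, 0]
R3 ← R3 − (2)·R1: [0, 0, 0, 0]
R4 ← R4 − (3)·R1: [0, 0, 0, 0]
Echelon form has 1 nonzero row, so rank(B) = 1.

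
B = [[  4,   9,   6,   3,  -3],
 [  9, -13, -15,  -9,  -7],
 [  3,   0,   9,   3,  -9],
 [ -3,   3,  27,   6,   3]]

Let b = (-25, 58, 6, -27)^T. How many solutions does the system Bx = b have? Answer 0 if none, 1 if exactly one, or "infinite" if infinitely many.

infinite

Row reduce the augmented matrix [B | b].
R2 ← R2 − (9/4)·R1: [0, -133/4, -57/2, -63/4, -1/4, 457/4]
R3 ← R3 − (3/4)·R1: [0, -27/4, 9/2, 3/4, -27/4, 99/4]
R4 ← R4 + (3/4)·R1: [0, 39/4, 63/2, 33/4, 3/4, -183/4]
R3 ← R3 − (27/133)·R2: [0, 0, 72/7, 75/19, -891/133, 207/133]
R4 ← R4 + (39/133)·R2: [0, 0, 162/7, 69/19, 90/133, -1629/133]
R4 ← R4 − (9/4)·R3: [0, 0, 0, -21/4, 63/4, -63/4]
The echelon form has 4 nonzero rows, and every pivot lies in the first 5 columns, so rank(B) = rank([B|b]) = 4.
The system is consistent.
rank = 4 < 5 unknowns, so there are infinitely many solutions.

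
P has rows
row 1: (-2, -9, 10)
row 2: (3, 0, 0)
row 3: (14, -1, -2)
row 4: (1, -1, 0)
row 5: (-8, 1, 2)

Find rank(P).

3

Row reduce to echelon form.
R2 ← R2 + (3/2)·R1: [0, -27/2, 15]
R3 ← R3 + (7)·R1: [0, -64, 68]
R4 ← R4 + (1/2)·R1: [0, -11/2, 5]
R5 ← R5 − (4)·R1: [0, 37, -38]
R3 ← R3 − (128/27)·R2: [0, 0, -28/9]
R4 ← R4 − (11/27)·R2: [0, 0, -10/9]
R5 ← R5 + (74/27)·R2: [0, 0, 28/9]
R4 ← R4 − (5/14)·R3: [0, 0, 0]
R5 ← R5 + R3: [0, 0, 0]
Echelon form has 3 nonzero rows, so rank(P) = 3.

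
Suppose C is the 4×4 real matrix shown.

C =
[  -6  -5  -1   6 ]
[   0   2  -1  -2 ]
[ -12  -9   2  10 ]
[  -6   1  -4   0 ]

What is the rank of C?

Row reduce to echelon form.
R3 ← R3 − (2)·R1: [0, 1, 4, -2]
R4 ← R4 − R1: [0, 6, -3, -6]
R3 ← R3 − (1/2)·R2: [0, 0, 9/2, -1]
R4 ← R4 − (3)·R2: [0, 0, 0, 0]
Echelon form has 3 nonzero rows, so rank(C) = 3.

3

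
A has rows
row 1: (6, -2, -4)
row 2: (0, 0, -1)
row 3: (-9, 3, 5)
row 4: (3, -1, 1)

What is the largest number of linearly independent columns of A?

2

Row reduce to echelon form.
R3 ← R3 + (3/2)·R1: [0, 0, -1]
R4 ← R4 − (1/2)·R1: [0, 0, 3]
R3 ← R3 − R2: [0, 0, 0]
R4 ← R4 + (3)·R2: [0, 0, 0]
Echelon form has 2 nonzero rows, so rank(A) = 2.
The rank gives the maximum number of linearly independent columns: 2.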